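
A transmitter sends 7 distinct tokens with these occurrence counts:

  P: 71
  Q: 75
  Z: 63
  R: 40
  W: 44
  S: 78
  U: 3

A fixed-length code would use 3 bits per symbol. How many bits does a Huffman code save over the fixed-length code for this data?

Fixed-length: 3 bits × 374 symbols = 1122 bits.
Huffman merges:
combine U(3), R(40) → 43
combine 43, W(44) → 87
combine Z(63), P(71) → 134
combine Q(75), S(78) → 153
combine 87, 134 → 221
combine 153, 221 → 374
Huffman total = 43 + 87 + 134 + 153 + 221 + 374 = 1012 bits.
Saving = 1122 − 1012 = 110 bits.

110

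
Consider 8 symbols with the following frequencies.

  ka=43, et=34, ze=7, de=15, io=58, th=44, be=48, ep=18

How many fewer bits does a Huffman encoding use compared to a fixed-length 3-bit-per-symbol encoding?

Fixed-length: 3 bits × 267 symbols = 801 bits.
Huffman merges:
ze(7) + de(15) → 22
ep(18) + 22 → 40
et(34) + 40 → 74
ka(43) + th(44) → 87
be(48) + io(58) → 106
74 + 87 → 161
106 + 161 → 267
Huffman total = 22 + 40 + 74 + 87 + 106 + 161 + 267 = 757 bits.
Saving = 801 − 757 = 44 bits.

44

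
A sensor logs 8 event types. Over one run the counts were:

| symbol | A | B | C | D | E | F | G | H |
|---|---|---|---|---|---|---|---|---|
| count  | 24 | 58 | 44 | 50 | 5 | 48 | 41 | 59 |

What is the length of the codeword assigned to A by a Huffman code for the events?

Huffman merges, smallest pair first:
combine E(5), A(24) → 29
combine 29, G(41) → 70
combine C(44), F(48) → 92
combine D(50), B(58) → 108
combine H(59), 70 → 129
combine 92, 108 → 200
combine 129, 200 → 329
A sits 4 levels below the root, so its codeword is 4 bits.

4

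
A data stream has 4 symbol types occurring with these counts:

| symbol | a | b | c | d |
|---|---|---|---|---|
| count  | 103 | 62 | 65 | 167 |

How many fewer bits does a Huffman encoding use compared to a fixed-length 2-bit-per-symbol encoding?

40

Fixed-length: 2 bits × 397 symbols = 794 bits.
Huffman merges:
merge b(62) and c(65): 127
merge a(103) and 127: 230
merge d(167) and 230: 397
Huffman total = 127 + 230 + 397 = 754 bits.
Saving = 794 − 754 = 40 bits.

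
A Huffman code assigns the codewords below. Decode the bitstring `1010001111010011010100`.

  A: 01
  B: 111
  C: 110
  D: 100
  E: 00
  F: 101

FEABAECFE

Read left to right; each codeword is recognised as soon as it completes (prefix code):
  101→F | 00→E | 01→A | 111→B | 01→A | 00→E | 110→C | 101→F | 00→E
Decoded message: FEABAECFE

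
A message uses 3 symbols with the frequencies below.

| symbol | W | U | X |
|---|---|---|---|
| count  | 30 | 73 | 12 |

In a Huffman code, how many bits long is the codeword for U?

1

Repeatedly merge the two smallest:
X(12) + W(30) → 42
42 + U(73) → 115
U is merged only at the final step, so code length = 1.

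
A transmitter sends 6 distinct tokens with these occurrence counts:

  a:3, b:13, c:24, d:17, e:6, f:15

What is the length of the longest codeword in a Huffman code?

4

Merge the two lowest-weight nodes at each step:
combine a(3), e(6) → 9
combine 9, b(13) → 22
combine f(15), d(17) → 32
combine 22, c(24) → 46
combine 32, 46 → 78
The rarest symbols sit at the bottom; the longest codeword is 4 bits.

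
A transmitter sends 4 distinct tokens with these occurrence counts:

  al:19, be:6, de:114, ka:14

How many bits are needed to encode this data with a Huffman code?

212

Build the Huffman tree bottom-up:
be(6) + ka(14) → 20
al(19) + 20 → 39
39 + de(114) → 153
Total encoded bits = sum of merged weights = 20 + 39 + 153 = 212.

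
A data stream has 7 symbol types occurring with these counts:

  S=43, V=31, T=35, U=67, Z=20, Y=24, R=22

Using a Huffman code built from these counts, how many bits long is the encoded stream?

Greedily combine the two least-frequent nodes:
combine Z(20), R(22) → 42
combine Y(24), V(31) → 55
combine T(35), 42 → 77
combine S(43), 55 → 98
combine U(67), 77 → 144
combine 98, 144 → 242
Each symbol's bit-cost is frequency × depth; summing gives 658 bits (equivalently 42 + 55 + 77 + 98 + 144 + 242).

658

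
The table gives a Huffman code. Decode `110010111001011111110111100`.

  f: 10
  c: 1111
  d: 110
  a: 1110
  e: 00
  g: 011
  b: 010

dbabcace

Read left to right; each codeword is recognised as soon as it completes (prefix code):
  110→d | 010→b | 1110→a | 010→b | 1111→c | 1110→a | 1111→c | 00→e
Decoded message: dbabcace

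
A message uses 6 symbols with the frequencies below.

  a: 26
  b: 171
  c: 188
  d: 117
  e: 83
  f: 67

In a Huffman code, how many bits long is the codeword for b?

2

Huffman merges, smallest pair first:
combine a(26), f(67) → 93
combine e(83), 93 → 176
combine d(117), b(171) → 288
combine 176, c(188) → 364
combine 288, 364 → 652
b's leaf is at depth 2, giving a 2-bit codeword.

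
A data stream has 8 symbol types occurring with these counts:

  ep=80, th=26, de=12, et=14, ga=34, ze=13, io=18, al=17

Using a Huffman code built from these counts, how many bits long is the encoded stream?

Build the Huffman tree bottom-up:
de(12) + ze(13) → 25
et(14) + al(17) → 31
io(18) + 25 → 43
th(26) + 31 → 57
ga(34) + 43 → 77
57 + 77 → 134
ep(80) + 134 → 214
The encoded length is the sum of every internal node's weight: 25 + 31 + 43 + 57 + 77 + 134 + 214 = 581 bits.

581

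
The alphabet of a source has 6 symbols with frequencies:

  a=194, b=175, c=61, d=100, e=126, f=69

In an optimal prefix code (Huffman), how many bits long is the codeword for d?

Build the tree from the bottom:
merge c(61) and f(69): 130
merge d(100) and e(126): 226
merge 130 and b(175): 305
merge a(194) and 226: 420
merge 305 and 420: 725
The subtree containing d is merged 3 times, so code length = 3.

3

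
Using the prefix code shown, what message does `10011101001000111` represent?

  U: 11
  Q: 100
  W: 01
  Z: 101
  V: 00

QUZVQWU

Read left to right; each codeword is recognised as soon as it completes (prefix code):
  100→Q | 11→U | 101→Z | 00→V | 100→Q | 01→W | 11→U
Decoded message: QUZVQWU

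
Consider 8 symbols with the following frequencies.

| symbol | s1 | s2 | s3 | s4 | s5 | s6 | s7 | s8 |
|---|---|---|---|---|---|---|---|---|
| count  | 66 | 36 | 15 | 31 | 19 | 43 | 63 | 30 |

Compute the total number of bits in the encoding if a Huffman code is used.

Merge the two smallest weights repeatedly:
merge s3(15) and s5(19): 34
merge s8(30) and s4(31): 61
merge 34 and s2(36): 70
merge s6(43) and 61: 104
merge s7(63) and s1(66): 129
merge 70 and 104: 174
merge 129 and 174: 303
Each symbol's bit-cost is frequency × depth; summing gives 875 bits (equivalently 34 + 61 + 70 + 104 + 129 + 174 + 303).

875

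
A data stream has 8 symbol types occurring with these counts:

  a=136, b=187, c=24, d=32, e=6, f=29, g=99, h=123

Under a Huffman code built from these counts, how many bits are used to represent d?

4

Huffman merges, smallest pair first:
e(6) + c(24) → 30
f(29) + 30 → 59
d(32) + 59 → 91
91 + g(99) → 190
h(123) + a(136) → 259
b(187) + 190 → 377
259 + 377 → 636
d's leaf is at depth 4, giving a 4-bit codeword.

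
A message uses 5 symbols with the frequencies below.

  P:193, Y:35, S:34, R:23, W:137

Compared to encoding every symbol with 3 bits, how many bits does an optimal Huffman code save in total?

Fixed-length: 3 bits × 422 symbols = 1266 bits.
Huffman merges:
combine R(23), S(34) → 57
combine Y(35), 57 → 92
combine 92, W(137) → 229
combine P(193), 229 → 422
Huffman total = 57 + 92 + 229 + 422 = 800 bits.
Saving = 1266 − 800 = 466 bits.

466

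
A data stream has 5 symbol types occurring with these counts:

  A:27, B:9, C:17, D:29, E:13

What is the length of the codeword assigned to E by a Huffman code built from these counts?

3

Build the tree from the bottom:
merge B(9) and E(13): 22
merge C(17) and 22: 39
merge A(27) and D(29): 56
merge 39 and 56: 95
E sits 3 levels below the root, so its codeword is 3 bits.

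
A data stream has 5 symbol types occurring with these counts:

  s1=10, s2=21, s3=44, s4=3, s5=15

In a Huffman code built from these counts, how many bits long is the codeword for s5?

3

Build the tree from the bottom:
combine s4(3), s1(10) → 13
combine 13, s5(15) → 28
combine s2(21), 28 → 49
combine s3(44), 49 → 93
s5 sits 3 levels below the root, so its codeword is 3 bits.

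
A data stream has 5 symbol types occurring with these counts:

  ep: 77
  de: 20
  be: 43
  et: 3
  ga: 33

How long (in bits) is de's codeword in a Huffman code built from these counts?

4

Repeatedly merge the two smallest:
merge et(3) and de(20): 23
merge 23 and ga(33): 56
merge be(43) and 56: 99
merge ep(77) and 99: 176
The subtree containing de is merged 4 times, so code length = 4.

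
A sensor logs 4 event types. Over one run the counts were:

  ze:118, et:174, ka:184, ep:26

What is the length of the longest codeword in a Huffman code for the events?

3

Merge the two lowest-weight nodes at each step:
ep(26) + ze(118) → 144
144 + et(174) → 318
ka(184) + 318 → 502
The rarest symbols sit at the bottom; the longest codeword is 3 bits.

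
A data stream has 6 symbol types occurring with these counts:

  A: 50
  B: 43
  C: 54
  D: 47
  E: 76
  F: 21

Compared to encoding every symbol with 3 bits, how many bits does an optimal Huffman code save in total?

130

Fixed-length: 3 bits × 291 symbols = 873 bits.
Huffman merges:
F(21) + B(43) → 64
D(47) + A(50) → 97
C(54) + 64 → 118
E(76) + 97 → 173
118 + 173 → 291
Huffman total = 64 + 97 + 118 + 173 + 291 = 743 bits.
Saving = 873 − 743 = 130 bits.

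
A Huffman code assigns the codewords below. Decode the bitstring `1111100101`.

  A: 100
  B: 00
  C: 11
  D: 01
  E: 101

Read left to right; each codeword is recognised as soon as it completes (prefix code):
  11→C | 11→C | 100→A | 101→E
Decoded message: CCAE

CCAE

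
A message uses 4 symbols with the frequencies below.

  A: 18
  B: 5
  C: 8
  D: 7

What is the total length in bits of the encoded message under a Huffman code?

Greedily combine the two least-frequent nodes:
B(5) + D(7) → 12
C(8) + 12 → 20
A(18) + 20 → 38
Total encoded bits = sum of merged weights = 12 + 20 + 38 = 70.

70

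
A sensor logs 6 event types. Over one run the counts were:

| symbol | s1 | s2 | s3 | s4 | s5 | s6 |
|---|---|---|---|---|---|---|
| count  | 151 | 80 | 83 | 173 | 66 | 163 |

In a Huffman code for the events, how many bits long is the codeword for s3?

3

Repeatedly merge the two smallest:
merge s5(66) and s2(80): 146
merge s3(83) and 146: 229
merge s1(151) and s6(163): 314
merge s4(173) and 229: 402
merge 314 and 402: 716
s3 sits 3 levels below the root, so its codeword is 3 bits.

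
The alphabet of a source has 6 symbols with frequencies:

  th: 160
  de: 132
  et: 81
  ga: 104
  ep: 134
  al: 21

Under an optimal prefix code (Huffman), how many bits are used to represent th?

Repeatedly merge the two smallest:
al(21) + et(81) → 102
102 + ga(104) → 206
de(132) + ep(134) → 266
th(160) + 206 → 366
266 + 366 → 632
th's leaf is at depth 2, giving a 2-bit codeword.

2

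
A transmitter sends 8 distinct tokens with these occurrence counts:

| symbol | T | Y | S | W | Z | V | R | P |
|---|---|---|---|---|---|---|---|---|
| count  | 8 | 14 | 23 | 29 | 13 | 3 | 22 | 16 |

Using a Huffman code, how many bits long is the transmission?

Greedily combine the two least-frequent nodes:
V(3) + T(8) → 11
11 + Z(13) → 24
Y(14) + P(16) → 30
R(22) + S(23) → 45
24 + W(29) → 53
30 + 45 → 75
53 + 75 → 128
The encoded length is the sum of every internal node's weight: 11 + 24 + 30 + 45 + 53 + 75 + 128 = 366 bits.

366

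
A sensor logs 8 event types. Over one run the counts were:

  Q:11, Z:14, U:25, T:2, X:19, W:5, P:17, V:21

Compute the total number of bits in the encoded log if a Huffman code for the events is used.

Merge the two smallest weights repeatedly:
combine T(2), W(5) → 7
combine 7, Q(11) → 18
combine Z(14), P(17) → 31
combine 18, X(19) → 37
combine V(21), U(25) → 46
combine 31, 37 → 68
combine 46, 68 → 114
The encoded length is the sum of every internal node's weight: 7 + 18 + 31 + 37 + 46 + 68 + 114 = 321 bits.

321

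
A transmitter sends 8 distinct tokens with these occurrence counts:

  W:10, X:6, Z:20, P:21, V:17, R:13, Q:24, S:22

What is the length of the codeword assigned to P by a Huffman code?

3

Huffman merges, smallest pair first:
merge X(6) and W(10): 16
merge R(13) and 16: 29
merge V(17) and Z(20): 37
merge P(21) and S(22): 43
merge Q(24) and 29: 53
merge 37 and 43: 80
merge 53 and 80: 133
The subtree containing P is merged 3 times, so code length = 3.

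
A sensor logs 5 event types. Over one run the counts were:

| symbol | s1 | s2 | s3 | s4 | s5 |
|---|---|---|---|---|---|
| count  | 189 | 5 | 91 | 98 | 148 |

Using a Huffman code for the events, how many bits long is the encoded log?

1158

Build the Huffman tree bottom-up:
combine s2(5), s3(91) → 96
combine 96, s4(98) → 194
combine s5(148), s1(189) → 337
combine 194, 337 → 531
Total encoded bits = sum of merged weights = 96 + 194 + 337 + 531 = 1158.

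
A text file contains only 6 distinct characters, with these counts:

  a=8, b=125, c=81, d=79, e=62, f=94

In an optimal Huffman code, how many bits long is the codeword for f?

Repeatedly merge the two smallest:
merge a(8) and e(62): 70
merge 70 and d(79): 149
merge c(81) and f(94): 175
merge b(125) and 149: 274
merge 175 and 274: 449
f sits 2 levels below the root, so its codeword is 2 bits.

2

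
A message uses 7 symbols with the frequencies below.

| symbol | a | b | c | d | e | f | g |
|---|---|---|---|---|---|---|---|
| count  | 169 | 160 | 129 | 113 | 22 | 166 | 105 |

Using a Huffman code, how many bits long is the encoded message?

Greedily combine the two least-frequent nodes:
e(22) + g(105) → 127
d(113) + 127 → 240
c(129) + b(160) → 289
f(166) + a(169) → 335
240 + 289 → 529
335 + 529 → 864
Total encoded bits = sum of merged weights = 127 + 240 + 289 + 335 + 529 + 864 = 2384.

2384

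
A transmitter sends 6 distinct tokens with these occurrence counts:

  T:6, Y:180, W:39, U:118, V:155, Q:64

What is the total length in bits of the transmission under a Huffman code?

Merge the two smallest weights repeatedly:
merge T(6) and W(39): 45
merge 45 and Q(64): 109
merge 109 and U(118): 227
merge V(155) and Y(180): 335
merge 227 and 335: 562
Total encoded bits = sum of merged weights = 45 + 109 + 227 + 335 + 562 = 1278.

1278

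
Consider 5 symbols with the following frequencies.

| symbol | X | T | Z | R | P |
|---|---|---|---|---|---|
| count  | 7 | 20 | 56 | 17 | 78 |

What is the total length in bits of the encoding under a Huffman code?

346

Merge the two smallest weights repeatedly:
combine X(7), R(17) → 24
combine T(20), 24 → 44
combine 44, Z(56) → 100
combine P(78), 100 → 178
Each symbol's bit-cost is frequency × depth; summing gives 346 bits (equivalently 24 + 44 + 100 + 178).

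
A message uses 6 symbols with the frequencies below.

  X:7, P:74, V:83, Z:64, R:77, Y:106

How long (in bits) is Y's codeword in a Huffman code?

2

Huffman merges, smallest pair first:
X(7) + Z(64) → 71
71 + P(74) → 145
R(77) + V(83) → 160
Y(106) + 145 → 251
160 + 251 → 411
The subtree containing Y is merged 2 times, so code length = 2.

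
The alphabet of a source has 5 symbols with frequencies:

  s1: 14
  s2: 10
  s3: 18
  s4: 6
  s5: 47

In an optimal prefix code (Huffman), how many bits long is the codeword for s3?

2

Huffman merges, smallest pair first:
combine s4(6), s2(10) → 16
combine s1(14), 16 → 30
combine s3(18), 30 → 48
combine s5(47), 48 → 95
The subtree containing s3 is merged 2 times, so code length = 2.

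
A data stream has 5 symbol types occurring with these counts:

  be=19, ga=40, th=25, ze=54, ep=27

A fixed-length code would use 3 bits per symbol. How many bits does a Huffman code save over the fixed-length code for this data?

121

Fixed-length: 3 bits × 165 symbols = 495 bits.
Huffman merges:
be(19) + th(25) → 44
ep(27) + ga(40) → 67
44 + ze(54) → 98
67 + 98 → 165
Huffman total = 44 + 67 + 98 + 165 = 374 bits.
Saving = 495 − 374 = 121 bits.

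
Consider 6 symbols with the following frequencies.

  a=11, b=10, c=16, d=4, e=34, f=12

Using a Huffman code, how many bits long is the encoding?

Build the Huffman tree bottom-up:
merge d(4) and b(10): 14
merge a(11) and f(12): 23
merge 14 and c(16): 30
merge 23 and 30: 53
merge e(34) and 53: 87
The encoded length is the sum of every internal node's weight: 14 + 23 + 30 + 53 + 87 = 207 bits.

207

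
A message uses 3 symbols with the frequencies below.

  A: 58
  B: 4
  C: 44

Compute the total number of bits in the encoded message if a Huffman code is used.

Build the Huffman tree bottom-up:
merge B(4) and C(44): 48
merge 48 and A(58): 106
The encoded length is the sum of every internal node's weight: 48 + 106 = 154 bits.

154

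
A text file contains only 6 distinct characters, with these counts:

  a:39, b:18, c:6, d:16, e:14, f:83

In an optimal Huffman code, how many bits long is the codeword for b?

Huffman merges, smallest pair first:
combine c(6), e(14) → 20
combine d(16), b(18) → 34
combine 20, 34 → 54
combine a(39), 54 → 93
combine f(83), 93 → 176
b sits 4 levels below the root, so its codeword is 4 bits.

4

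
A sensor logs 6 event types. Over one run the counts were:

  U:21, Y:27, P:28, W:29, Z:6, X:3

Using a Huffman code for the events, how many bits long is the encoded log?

267

Greedily combine the two least-frequent nodes:
merge X(3) and Z(6): 9
merge 9 and U(21): 30
merge Y(27) and P(28): 55
merge W(29) and 30: 59
merge 55 and 59: 114
The encoded length is the sum of every internal node's weight: 9 + 30 + 55 + 59 + 114 = 267 bits.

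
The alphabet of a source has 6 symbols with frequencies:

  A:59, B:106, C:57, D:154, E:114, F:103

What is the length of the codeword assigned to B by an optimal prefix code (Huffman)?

3

Repeatedly merge the two smallest:
combine C(57), A(59) → 116
combine F(103), B(106) → 209
combine E(114), 116 → 230
combine D(154), 209 → 363
combine 230, 363 → 593
B sits 3 levels below the root, so its codeword is 3 bits.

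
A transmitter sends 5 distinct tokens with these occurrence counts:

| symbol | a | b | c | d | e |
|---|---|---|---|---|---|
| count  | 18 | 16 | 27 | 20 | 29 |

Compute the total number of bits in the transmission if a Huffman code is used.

254

Build the Huffman tree bottom-up:
combine b(16), a(18) → 34
combine d(20), c(27) → 47
combine e(29), 34 → 63
combine 47, 63 → 110
The encoded length is the sum of every internal node's weight: 34 + 47 + 63 + 110 = 254 bits.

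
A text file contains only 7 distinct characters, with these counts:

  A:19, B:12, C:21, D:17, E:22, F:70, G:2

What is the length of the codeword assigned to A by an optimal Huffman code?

3

Huffman merges, smallest pair first:
combine G(2), B(12) → 14
combine 14, D(17) → 31
combine A(19), C(21) → 40
combine E(22), 31 → 53
combine 40, 53 → 93
combine F(70), 93 → 163
A sits 3 levels below the root, so its codeword is 3 bits.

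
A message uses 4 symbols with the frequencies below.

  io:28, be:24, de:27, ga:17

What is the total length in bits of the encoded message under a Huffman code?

Merge the two smallest weights repeatedly:
ga(17) + be(24) → 41
de(27) + io(28) → 55
41 + 55 → 96
Total encoded bits = sum of merged weights = 41 + 55 + 96 = 192.

192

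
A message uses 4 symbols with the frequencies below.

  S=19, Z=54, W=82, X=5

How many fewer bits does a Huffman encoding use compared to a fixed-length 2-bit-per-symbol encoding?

58

Fixed-length: 2 bits × 160 symbols = 320 bits.
Huffman merges:
merge X(5) and S(19): 24
merge 24 and Z(54): 78
merge 78 and W(82): 160
Huffman total = 24 + 78 + 160 = 262 bits.
Saving = 320 − 262 = 58 bits.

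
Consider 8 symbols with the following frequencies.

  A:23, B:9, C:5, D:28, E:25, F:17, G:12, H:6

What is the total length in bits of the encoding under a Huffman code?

Merge the two smallest weights repeatedly:
C(5) + H(6) → 11
B(9) + 11 → 20
G(12) + F(17) → 29
20 + A(23) → 43
E(25) + D(28) → 53
29 + 43 → 72
53 + 72 → 125
Each symbol's bit-cost is frequency × depth; summing gives 353 bits (equivalently 11 + 20 + 29 + 43 + 53 + 72 + 125).

353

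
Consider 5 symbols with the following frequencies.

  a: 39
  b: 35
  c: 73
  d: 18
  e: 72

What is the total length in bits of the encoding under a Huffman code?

Greedily combine the two least-frequent nodes:
merge d(18) and b(35): 53
merge a(39) and 53: 92
merge e(72) and c(73): 145
merge 92 and 145: 237
Each symbol's bit-cost is frequency × depth; summing gives 527 bits (equivalently 53 + 92 + 145 + 237).

527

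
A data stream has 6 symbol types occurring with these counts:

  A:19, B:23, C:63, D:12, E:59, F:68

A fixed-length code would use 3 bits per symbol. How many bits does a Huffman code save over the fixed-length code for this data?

Fixed-length: 3 bits × 244 symbols = 732 bits.
Huffman merges:
combine D(12), A(19) → 31
combine B(23), 31 → 54
combine 54, E(59) → 113
combine C(63), F(68) → 131
combine 113, 131 → 244
Huffman total = 31 + 54 + 113 + 131 + 244 = 573 bits.
Saving = 732 − 573 = 159 bits.

159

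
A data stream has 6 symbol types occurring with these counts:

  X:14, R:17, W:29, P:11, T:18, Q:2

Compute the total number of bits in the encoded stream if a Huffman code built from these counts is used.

Build the Huffman tree bottom-up:
Q(2) + P(11) → 13
13 + X(14) → 27
R(17) + T(18) → 35
27 + W(29) → 56
35 + 56 → 91
The encoded length is the sum of every internal node's weight: 13 + 27 + 35 + 56 + 91 = 222 bits.

222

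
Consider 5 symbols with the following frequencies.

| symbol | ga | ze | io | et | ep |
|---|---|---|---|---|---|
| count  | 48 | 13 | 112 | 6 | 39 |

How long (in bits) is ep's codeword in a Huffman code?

3

Huffman merges, smallest pair first:
combine et(6), ze(13) → 19
combine 19, ep(39) → 58
combine ga(48), 58 → 106
combine 106, io(112) → 218
ep's leaf is at depth 3, giving a 3-bit codeword.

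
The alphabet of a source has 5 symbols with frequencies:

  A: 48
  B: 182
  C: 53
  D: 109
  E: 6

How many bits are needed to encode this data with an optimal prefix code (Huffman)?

775

Greedily combine the two least-frequent nodes:
merge E(6) and A(48): 54
merge C(53) and 54: 107
merge 107 and D(109): 216
merge B(182) and 216: 398
The encoded length is the sum of every internal node's weight: 54 + 107 + 216 + 398 = 775 bits.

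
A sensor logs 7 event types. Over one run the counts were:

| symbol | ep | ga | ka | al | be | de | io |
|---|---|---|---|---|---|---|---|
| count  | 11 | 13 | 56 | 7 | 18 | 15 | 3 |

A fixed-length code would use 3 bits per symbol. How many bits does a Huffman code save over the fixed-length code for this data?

81

Fixed-length: 3 bits × 123 symbols = 369 bits.
Huffman merges:
merge io(3) and al(7): 10
merge 10 and ep(11): 21
merge ga(13) and de(15): 28
merge be(18) and 21: 39
merge 28 and 39: 67
merge ka(56) and 67: 123
Huffman total = 10 + 21 + 28 + 39 + 67 + 123 = 288 bits.
Saving = 369 − 288 = 81 bits.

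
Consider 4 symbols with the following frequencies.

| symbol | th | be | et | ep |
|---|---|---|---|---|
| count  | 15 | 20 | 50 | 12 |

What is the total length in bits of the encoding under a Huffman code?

171

Merge the two smallest weights repeatedly:
ep(12) + th(15) → 27
be(20) + 27 → 47
47 + et(50) → 97
Total encoded bits = sum of merged weights = 27 + 47 + 97 = 171.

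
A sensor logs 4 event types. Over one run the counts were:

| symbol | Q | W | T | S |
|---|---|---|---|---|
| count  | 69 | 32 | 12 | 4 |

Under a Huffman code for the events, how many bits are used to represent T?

Build the tree from the bottom:
merge S(4) and T(12): 16
merge 16 and W(32): 48
merge 48 and Q(69): 117
T's leaf is at depth 3, giving a 3-bit codeword.

3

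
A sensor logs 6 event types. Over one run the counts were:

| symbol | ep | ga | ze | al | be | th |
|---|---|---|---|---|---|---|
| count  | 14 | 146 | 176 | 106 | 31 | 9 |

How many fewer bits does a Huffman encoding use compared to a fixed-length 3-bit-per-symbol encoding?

421

Fixed-length: 3 bits × 482 symbols = 1446 bits.
Huffman merges:
combine th(9), ep(14) → 23
combine 23, be(31) → 54
combine 54, al(106) → 160
combine ga(146), 160 → 306
combine ze(176), 306 → 482
Huffman total = 23 + 54 + 160 + 306 + 482 = 1025 bits.
Saving = 1446 − 1025 = 421 bits.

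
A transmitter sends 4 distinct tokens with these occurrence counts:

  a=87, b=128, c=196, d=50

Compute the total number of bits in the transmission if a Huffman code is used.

Greedily combine the two least-frequent nodes:
merge d(50) and a(87): 137
merge b(128) and 137: 265
merge c(196) and 265: 461
Each symbol's bit-cost is frequency × depth; summing gives 863 bits (equivalently 137 + 265 + 461).

863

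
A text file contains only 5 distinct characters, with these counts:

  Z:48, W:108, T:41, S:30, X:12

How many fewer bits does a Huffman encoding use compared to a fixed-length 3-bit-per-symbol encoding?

Fixed-length: 3 bits × 239 symbols = 717 bits.
Huffman merges:
merge X(12) and S(30): 42
merge T(41) and 42: 83
merge Z(48) and 83: 131
merge W(108) and 131: 239
Huffman total = 42 + 83 + 131 + 239 = 495 bits.
Saving = 717 − 495 = 222 bits.

222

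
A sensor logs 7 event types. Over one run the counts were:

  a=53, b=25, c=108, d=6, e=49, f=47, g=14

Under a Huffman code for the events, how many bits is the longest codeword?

Merge the two lowest-weight nodes at each step:
d(6) + g(14) → 20
20 + b(25) → 45
45 + f(47) → 92
e(49) + a(53) → 102
92 + 102 → 194
c(108) + 194 → 302
The first pair merged (d, g) ends up deepest, at depth 5.

5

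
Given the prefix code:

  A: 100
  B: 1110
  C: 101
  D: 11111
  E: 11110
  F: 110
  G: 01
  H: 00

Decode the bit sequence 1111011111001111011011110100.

Read left to right; each codeword is recognised as soon as it completes (prefix code):
  11110→E | 11111→D | 00→H | 11110→E | 110→F | 11110→E | 100→A
Decoded message: EDHEFEA

EDHEFEA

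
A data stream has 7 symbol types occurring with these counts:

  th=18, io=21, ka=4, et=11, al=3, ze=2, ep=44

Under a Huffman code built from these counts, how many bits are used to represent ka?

Build the tree from the bottom:
ze(2) + al(3) → 5
ka(4) + 5 → 9
9 + et(11) → 20
th(18) + 20 → 38
io(21) + 38 → 59
ep(44) + 59 → 103
ka's leaf is at depth 5, giving a 5-bit codeword.

5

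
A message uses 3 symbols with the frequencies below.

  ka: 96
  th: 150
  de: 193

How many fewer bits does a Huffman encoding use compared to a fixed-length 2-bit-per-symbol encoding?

Fixed-length: 2 bits × 439 symbols = 878 bits.
Huffman merges:
ka(96) + th(150) → 246
de(193) + 246 → 439
Huffman total = 246 + 439 = 685 bits.
Saving = 878 − 685 = 193 bits.

193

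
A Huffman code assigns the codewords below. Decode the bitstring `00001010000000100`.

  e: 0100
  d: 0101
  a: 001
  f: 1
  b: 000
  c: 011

bdbbe

Read left to right; each codeword is recognised as soon as it completes (prefix code):
  000→b | 0101→d | 000→b | 000→b | 0100→e
Decoded message: bdbbe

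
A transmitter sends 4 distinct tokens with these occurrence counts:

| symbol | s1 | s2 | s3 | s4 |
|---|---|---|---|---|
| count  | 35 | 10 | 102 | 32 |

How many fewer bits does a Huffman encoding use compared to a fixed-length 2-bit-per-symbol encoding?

60

Fixed-length: 2 bits × 179 symbols = 358 bits.
Huffman merges:
combine s2(10), s4(32) → 42
combine s1(35), 42 → 77
combine 77, s3(102) → 179
Huffman total = 42 + 77 + 179 = 298 bits.
Saving = 358 − 298 = 60 bits.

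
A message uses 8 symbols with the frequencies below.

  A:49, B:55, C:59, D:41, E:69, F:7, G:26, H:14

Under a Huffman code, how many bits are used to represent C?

2

Repeatedly merge the two smallest:
F(7) + H(14) → 21
21 + G(26) → 47
D(41) + 47 → 88
A(49) + B(55) → 104
C(59) + E(69) → 128
88 + 104 → 192
128 + 192 → 320
C's leaf is at depth 2, giving a 2-bit codeword.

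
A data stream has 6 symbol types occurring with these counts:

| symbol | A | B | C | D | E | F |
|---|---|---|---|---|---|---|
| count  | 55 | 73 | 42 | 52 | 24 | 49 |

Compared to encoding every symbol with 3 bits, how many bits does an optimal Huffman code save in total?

Fixed-length: 3 bits × 295 symbols = 885 bits.
Huffman merges:
merge E(24) and C(42): 66
merge F(49) and D(52): 101
merge A(55) and 66: 121
merge B(73) and 101: 174
merge 121 and 174: 295
Huffman total = 66 + 101 + 121 + 174 + 295 = 757 bits.
Saving = 885 − 757 = 128 bits.

128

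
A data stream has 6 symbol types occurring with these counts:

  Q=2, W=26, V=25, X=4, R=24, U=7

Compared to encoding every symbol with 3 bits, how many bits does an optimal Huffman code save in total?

69

Fixed-length: 3 bits × 88 symbols = 264 bits.
Huffman merges:
combine Q(2), X(4) → 6
combine 6, U(7) → 13
combine 13, R(24) → 37
combine V(25), W(26) → 51
combine 37, 51 → 88
Huffman total = 6 + 13 + 37 + 51 + 88 = 195 bits.
Saving = 264 − 195 = 69 bits.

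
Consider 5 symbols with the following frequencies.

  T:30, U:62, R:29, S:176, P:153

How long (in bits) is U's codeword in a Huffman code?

3

Build the tree from the bottom:
combine R(29), T(30) → 59
combine 59, U(62) → 121
combine 121, P(153) → 274
combine S(176), 274 → 450
U sits 3 levels below the root, so its codeword is 3 bits.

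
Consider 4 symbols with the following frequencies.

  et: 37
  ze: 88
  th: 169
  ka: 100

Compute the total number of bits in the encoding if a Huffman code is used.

744

Greedily combine the two least-frequent nodes:
et(37) + ze(88) → 125
ka(100) + 125 → 225
th(169) + 225 → 394
Each symbol's bit-cost is frequency × depth; summing gives 744 bits (equivalently 125 + 225 + 394).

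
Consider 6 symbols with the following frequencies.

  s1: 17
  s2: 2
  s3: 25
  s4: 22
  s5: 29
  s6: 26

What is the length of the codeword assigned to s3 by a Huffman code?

Huffman merges, smallest pair first:
merge s2(2) and s1(17): 19
merge 19 and s4(22): 41
merge s3(25) and s6(26): 51
merge s5(29) and 41: 70
merge 51 and 70: 121
s3's leaf is at depth 2, giving a 2-bit codeword.

2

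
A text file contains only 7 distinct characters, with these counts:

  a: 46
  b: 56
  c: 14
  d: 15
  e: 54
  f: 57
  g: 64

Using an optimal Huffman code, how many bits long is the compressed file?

Greedily combine the two least-frequent nodes:
c(14) + d(15) → 29
29 + a(46) → 75
e(54) + b(56) → 110
f(57) + g(64) → 121
75 + 110 → 185
121 + 185 → 306
The encoded length is the sum of every internal node's weight: 29 + 75 + 110 + 121 + 185 + 306 = 826 bits.

826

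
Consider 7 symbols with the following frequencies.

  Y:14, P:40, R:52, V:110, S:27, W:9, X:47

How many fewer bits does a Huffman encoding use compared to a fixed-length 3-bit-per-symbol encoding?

Fixed-length: 3 bits × 299 symbols = 897 bits.
Huffman merges:
W(9) + Y(14) → 23
23 + S(27) → 50
P(40) + X(47) → 87
50 + R(52) → 102
87 + 102 → 189
V(110) + 189 → 299
Huffman total = 23 + 50 + 87 + 102 + 189 + 299 = 750 bits.
Saving = 897 − 750 = 147 bits.

147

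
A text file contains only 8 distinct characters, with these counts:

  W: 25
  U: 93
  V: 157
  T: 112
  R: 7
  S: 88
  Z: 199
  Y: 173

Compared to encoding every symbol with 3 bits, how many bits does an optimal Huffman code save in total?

220

Fixed-length: 3 bits × 854 symbols = 2562 bits.
Huffman merges:
R(7) + W(25) → 32
32 + S(88) → 120
U(93) + T(112) → 205
120 + V(157) → 277
Y(173) + Z(199) → 372
205 + 277 → 482
372 + 482 → 854
Huffman total = 32 + 120 + 205 + 277 + 372 + 482 + 854 = 2342 bits.
Saving = 2562 − 2342 = 220 bits.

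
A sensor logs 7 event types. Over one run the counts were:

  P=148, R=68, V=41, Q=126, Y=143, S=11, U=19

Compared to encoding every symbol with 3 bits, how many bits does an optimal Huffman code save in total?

Fixed-length: 3 bits × 556 symbols = 1668 bits.
Huffman merges:
merge S(11) and U(19): 30
merge 30 and V(41): 71
merge R(68) and 71: 139
merge Q(126) and 139: 265
merge Y(143) and P(148): 291
merge 265 and 291: 556
Huffman total = 30 + 71 + 139 + 265 + 291 + 556 = 1352 bits.
Saving = 1668 − 1352 = 316 bits.

316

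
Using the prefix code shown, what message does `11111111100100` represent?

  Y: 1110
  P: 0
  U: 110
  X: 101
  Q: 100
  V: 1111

VVQQ

Read left to right; each codeword is recognised as soon as it completes (prefix code):
  1111→V | 1111→V | 100→Q | 100→Q
Decoded message: VVQQ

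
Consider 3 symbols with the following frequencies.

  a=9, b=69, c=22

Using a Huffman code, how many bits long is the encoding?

131

Build the Huffman tree bottom-up:
a(9) + c(22) → 31
31 + b(69) → 100
Total encoded bits = sum of merged weights = 31 + 100 = 131.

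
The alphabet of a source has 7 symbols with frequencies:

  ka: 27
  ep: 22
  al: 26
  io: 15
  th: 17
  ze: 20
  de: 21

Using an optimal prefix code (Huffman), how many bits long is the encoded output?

Merge the two smallest weights repeatedly:
merge io(15) and th(17): 32
merge ze(20) and de(21): 41
merge ep(22) and al(26): 48
merge ka(27) and 32: 59
merge 41 and 48: 89
merge 59 and 89: 148
Each symbol's bit-cost is frequency × depth; summing gives 417 bits (equivalently 32 + 41 + 48 + 59 + 89 + 148).

417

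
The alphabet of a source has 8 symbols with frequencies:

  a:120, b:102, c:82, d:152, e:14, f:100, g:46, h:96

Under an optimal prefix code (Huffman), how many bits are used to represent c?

Build the tree from the bottom:
e(14) + g(46) → 60
60 + c(82) → 142
h(96) + f(100) → 196
b(102) + a(120) → 222
142 + d(152) → 294
196 + 222 → 418
294 + 418 → 712
The subtree containing c is merged 3 times, so code length = 3.

3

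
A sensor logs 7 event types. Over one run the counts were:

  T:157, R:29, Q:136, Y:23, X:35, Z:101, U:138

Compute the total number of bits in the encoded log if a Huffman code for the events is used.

1565

Merge the two smallest weights repeatedly:
combine Y(23), R(29) → 52
combine X(35), 52 → 87
combine 87, Z(101) → 188
combine Q(136), U(138) → 274
combine T(157), 188 → 345
combine 274, 345 → 619
The encoded length is the sum of every internal node's weight: 52 + 87 + 188 + 274 + 345 + 619 = 1565 bits.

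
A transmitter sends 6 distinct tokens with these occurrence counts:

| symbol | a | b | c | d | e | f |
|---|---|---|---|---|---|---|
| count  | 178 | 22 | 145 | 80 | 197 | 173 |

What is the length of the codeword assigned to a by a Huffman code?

2

Repeatedly merge the two smallest:
merge b(22) and d(80): 102
merge 102 and c(145): 247
merge f(173) and a(178): 351
merge e(197) and 247: 444
merge 351 and 444: 795
a's leaf is at depth 2, giving a 2-bit codeword.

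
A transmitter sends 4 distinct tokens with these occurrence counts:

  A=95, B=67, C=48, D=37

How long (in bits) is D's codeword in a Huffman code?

3

Build the tree from the bottom:
merge D(37) and C(48): 85
merge B(67) and 85: 152
merge A(95) and 152: 247
The subtree containing D is merged 3 times, so code length = 3.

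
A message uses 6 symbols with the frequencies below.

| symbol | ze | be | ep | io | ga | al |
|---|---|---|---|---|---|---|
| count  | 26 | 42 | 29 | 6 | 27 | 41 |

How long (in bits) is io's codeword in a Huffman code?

3

Repeatedly merge the two smallest:
merge io(6) and ze(26): 32
merge ga(27) and ep(29): 56
merge 32 and al(41): 73
merge be(42) and 56: 98
merge 73 and 98: 171
io's leaf is at depth 3, giving a 3-bit codeword.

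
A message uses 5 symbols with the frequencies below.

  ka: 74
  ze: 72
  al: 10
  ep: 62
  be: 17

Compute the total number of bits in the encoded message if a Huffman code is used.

497

Merge the two smallest weights repeatedly:
combine al(10), be(17) → 27
combine 27, ep(62) → 89
combine ze(72), ka(74) → 146
combine 89, 146 → 235
Total encoded bits = sum of merged weights = 27 + 89 + 146 + 235 = 497.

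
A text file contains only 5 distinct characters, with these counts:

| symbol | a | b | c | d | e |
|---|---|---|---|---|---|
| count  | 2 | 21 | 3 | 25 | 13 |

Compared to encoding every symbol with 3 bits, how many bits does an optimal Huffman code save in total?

66

Fixed-length: 3 bits × 64 symbols = 192 bits.
Huffman merges:
a(2) + c(3) → 5
5 + e(13) → 18
18 + b(21) → 39
d(25) + 39 → 64
Huffman total = 5 + 18 + 39 + 64 = 126 bits.
Saving = 192 − 126 = 66 bits.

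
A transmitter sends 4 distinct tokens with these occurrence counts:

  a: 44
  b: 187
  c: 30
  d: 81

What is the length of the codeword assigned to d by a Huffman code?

Build the tree from the bottom:
merge c(30) and a(44): 74
merge 74 and d(81): 155
merge 155 and b(187): 342
The subtree containing d is merged 2 times, so code length = 2.

2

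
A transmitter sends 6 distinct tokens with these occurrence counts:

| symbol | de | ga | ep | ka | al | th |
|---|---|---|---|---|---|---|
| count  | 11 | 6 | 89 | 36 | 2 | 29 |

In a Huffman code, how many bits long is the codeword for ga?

Huffman merges, smallest pair first:
al(2) + ga(6) → 8
8 + de(11) → 19
19 + th(29) → 48
ka(36) + 48 → 84
84 + ep(89) → 173
The subtree containing ga is merged 5 times, so code length = 5.

5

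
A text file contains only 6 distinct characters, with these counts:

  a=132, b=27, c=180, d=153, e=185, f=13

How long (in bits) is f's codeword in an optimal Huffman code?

4

Build the tree from the bottom:
combine f(13), b(27) → 40
combine 40, a(132) → 172
combine d(153), 172 → 325
combine c(180), e(185) → 365
combine 325, 365 → 690
f's leaf is at depth 4, giving a 4-bit codeword.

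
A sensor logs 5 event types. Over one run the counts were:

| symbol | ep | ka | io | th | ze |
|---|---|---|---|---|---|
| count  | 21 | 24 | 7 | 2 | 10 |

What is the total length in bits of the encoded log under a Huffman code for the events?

Greedily combine the two least-frequent nodes:
merge th(2) and io(7): 9
merge 9 and ze(10): 19
merge 19 and ep(21): 40
merge ka(24) and 40: 64
The encoded length is the sum of every internal node's weight: 9 + 19 + 40 + 64 = 132 bits.

132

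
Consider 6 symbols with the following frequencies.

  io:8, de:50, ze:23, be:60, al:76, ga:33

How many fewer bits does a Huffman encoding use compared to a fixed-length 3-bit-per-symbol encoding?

155

Fixed-length: 3 bits × 250 symbols = 750 bits.
Huffman merges:
merge io(8) and ze(23): 31
merge 31 and ga(33): 64
merge de(50) and be(60): 110
merge 64 and al(76): 140
merge 110 and 140: 250
Huffman total = 31 + 64 + 110 + 140 + 250 = 595 bits.
Saving = 750 − 595 = 155 bits.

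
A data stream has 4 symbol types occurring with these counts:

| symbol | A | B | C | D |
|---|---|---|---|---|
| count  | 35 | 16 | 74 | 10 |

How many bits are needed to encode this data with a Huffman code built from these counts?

Merge the two smallest weights repeatedly:
D(10) + B(16) → 26
26 + A(35) → 61
61 + C(74) → 135
Each symbol's bit-cost is frequency × depth; summing gives 222 bits (equivalently 26 + 61 + 135).

222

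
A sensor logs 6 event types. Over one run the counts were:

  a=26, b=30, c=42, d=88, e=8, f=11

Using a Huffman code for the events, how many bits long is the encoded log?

458

Merge the two smallest weights repeatedly:
e(8) + f(11) → 19
19 + a(26) → 45
b(30) + c(42) → 72
45 + 72 → 117
d(88) + 117 → 205
Total encoded bits = sum of merged weights = 19 + 45 + 72 + 117 + 205 = 458.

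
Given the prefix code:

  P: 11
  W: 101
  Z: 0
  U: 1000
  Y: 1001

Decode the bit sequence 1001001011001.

YZZWY

Read left to right; each codeword is recognised as soon as it completes (prefix code):
  1001→Y | 0→Z | 0→Z | 101→W | 1001→Y
Decoded message: YZZWY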